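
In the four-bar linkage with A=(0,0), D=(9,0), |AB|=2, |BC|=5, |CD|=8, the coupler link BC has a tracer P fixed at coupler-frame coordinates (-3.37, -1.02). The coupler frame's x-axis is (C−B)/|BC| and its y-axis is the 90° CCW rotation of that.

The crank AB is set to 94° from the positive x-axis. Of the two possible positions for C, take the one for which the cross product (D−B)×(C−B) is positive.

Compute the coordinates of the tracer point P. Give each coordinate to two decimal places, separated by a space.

-1.72 -1.15

A=(0,0), D=(9.00,0)
B = A + 2.00·(cos94°, sin94°) = (-0.1395, 1.9951)
|BD| = 9.3547
circle(B,5.00) ∩ circle(D,8.00): a=2.5929, h=4.2752
  candidates: C₊=(3.3055,5.6189) cross=39.993; C₋=(1.4819,-2.7347) cross=-39.993
  mode + wants cross > 0 → take C=(3.3055,5.6189) (cross=39.993)
ex = (C−B)/|BC| = (0.6890,0.7248); ey = (-0.7248,0.6890)
P = B + -3.37·ex + -1.02·ey = (-1.7222,-1.1501)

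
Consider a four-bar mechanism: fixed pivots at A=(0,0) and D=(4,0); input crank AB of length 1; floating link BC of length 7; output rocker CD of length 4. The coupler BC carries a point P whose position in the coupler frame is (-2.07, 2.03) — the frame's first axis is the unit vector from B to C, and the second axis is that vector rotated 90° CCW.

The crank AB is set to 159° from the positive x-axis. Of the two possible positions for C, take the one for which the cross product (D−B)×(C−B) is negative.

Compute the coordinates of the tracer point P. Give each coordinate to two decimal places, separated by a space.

-1.31 3.23

A=(0,0), D=(4.00,0)
B = A + 1.00·(cos159°, sin159°) = (-0.9336, 0.3584)
|BD| = 4.9466
circle(B,7.00) ∩ circle(D,4.00): a=5.8089, h=3.9059
  candidates: C₊=(5.1431,3.8332) cross=19.321; C₋=(4.5771,-3.9581) cross=-19.321
  mode - wants cross < 0 → take C=(4.5771,-3.9581) (cross=-19.321)
ex = (C−B)/|BC| = (0.7872,-0.6166); ey = (0.6166,0.7872)
P = B + -2.07·ex + 2.03·ey = (-1.3114,3.2329)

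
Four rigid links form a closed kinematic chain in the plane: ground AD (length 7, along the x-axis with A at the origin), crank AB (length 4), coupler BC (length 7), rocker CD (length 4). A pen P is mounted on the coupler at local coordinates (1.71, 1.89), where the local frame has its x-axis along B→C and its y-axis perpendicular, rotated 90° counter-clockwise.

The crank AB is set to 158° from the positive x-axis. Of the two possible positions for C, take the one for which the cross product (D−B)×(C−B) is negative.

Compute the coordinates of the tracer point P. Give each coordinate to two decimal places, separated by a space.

-1.55 2.85

A=(0,0), D=(7.00,0)
B = A + 4.00·(cos158°, sin158°) = (-3.7087, 1.4984)
|BD| = 10.8131
circle(B,7.00) ∩ circle(D,4.00): a=6.9325, h=0.9700
  candidates: C₊=(3.2913,1.4984) cross=10.489; C₋=(3.0224,-0.4229) cross=-10.489
  mode - wants cross < 0 → take C=(3.0224,-0.4229) (cross=-10.489)
ex = (C−B)/|BC| = (0.9616,-0.2745); ey = (0.2745,0.9616)
P = B + 1.71·ex + 1.89·ey = (-1.5456,2.8465)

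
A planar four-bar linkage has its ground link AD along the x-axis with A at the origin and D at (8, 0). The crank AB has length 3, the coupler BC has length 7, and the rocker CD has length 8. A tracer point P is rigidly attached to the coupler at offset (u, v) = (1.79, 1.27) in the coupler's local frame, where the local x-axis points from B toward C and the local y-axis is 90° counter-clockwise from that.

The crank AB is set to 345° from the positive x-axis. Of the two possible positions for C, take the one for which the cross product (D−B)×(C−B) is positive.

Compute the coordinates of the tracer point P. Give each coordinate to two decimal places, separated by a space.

1.65 1.03

A=(0,0), D=(8.00,0)
B = A + 3.00·(cos345°, sin345°) = (2.8978, -0.7765)
|BD| = 5.1610
circle(B,7.00) ∩ circle(D,8.00): a=1.1273, h=6.9086
  candidates: C₊=(2.9728,6.2231) cross=35.655; C₋=(5.0516,-7.4369) cross=-35.655
  mode + wants cross > 0 → take C=(2.9728,6.2231) (cross=35.655)
ex = (C−B)/|BC| = (0.0107,0.9999); ey = (-0.9999,0.0107)
P = B + 1.79·ex + 1.27·ey = (1.6470,1.0271)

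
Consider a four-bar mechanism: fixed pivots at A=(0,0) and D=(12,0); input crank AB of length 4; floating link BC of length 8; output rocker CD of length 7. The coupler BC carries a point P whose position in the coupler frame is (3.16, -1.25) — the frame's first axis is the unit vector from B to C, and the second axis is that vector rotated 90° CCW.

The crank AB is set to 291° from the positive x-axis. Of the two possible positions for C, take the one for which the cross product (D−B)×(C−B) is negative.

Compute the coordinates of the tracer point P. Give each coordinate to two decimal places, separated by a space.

4.02 -5.94

A=(0,0), D=(12.00,0)
B = A + 4.00·(cos291°, sin291°) = (1.4335, -3.7343)
|BD| = 11.2070
circle(B,8.00) ∩ circle(D,7.00): a=6.2727, h=4.9652
  candidates: C₊=(5.6933,3.0373) cross=55.645; C₋=(9.0022,-6.3256) cross=-55.645
  mode - wants cross < 0 → take C=(9.0022,-6.3256) (cross=-55.645)
ex = (C−B)/|BC| = (0.9461,-0.3239); ey = (0.3239,0.9461)
P = B + 3.16·ex + -1.25·ey = (4.0182,-5.9405)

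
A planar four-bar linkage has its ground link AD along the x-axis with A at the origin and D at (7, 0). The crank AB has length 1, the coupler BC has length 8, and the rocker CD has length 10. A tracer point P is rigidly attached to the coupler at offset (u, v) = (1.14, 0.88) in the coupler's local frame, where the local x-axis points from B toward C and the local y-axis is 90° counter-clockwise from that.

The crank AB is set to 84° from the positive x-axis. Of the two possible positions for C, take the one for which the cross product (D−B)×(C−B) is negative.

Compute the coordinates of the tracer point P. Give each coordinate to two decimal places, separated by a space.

A=(0,0), D=(7.00,0)
B = A + 1.00·(cos84°, sin84°) = (0.1045, 0.9945)
|BD| = 6.9668
circle(B,8.00) ∩ circle(D,10.00): a=0.8997, h=7.9492
  candidates: C₊=(2.1298,8.7339) cross=55.381; C₋=(-0.1397,-7.0017) cross=-55.381
  mode - wants cross < 0 → take C=(-0.1397,-7.0017) (cross=-55.381)
ex = (C−B)/|BC| = (-0.0305,-0.9995); ey = (0.9995,-0.0305)
P = B + 1.14·ex + 0.88·ey = (0.9493,-0.1718)

0.95 -0.17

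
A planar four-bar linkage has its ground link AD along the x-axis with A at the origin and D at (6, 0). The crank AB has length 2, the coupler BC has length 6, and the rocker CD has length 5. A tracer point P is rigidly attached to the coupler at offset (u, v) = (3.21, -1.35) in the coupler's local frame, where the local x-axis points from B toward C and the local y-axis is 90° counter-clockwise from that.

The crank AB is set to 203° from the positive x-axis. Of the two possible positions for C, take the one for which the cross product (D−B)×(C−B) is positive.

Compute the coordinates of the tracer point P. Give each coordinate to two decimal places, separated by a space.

1.38 0.54

A=(0,0), D=(6.00,0)
B = A + 2.00·(cos203°, sin203°) = (-1.8410, -0.7815)
|BD| = 7.8799
circle(B,6.00) ∩ circle(D,5.00): a=4.6379, h=3.8065
  candidates: C₊=(2.3965,3.4663) cross=29.995; C₋=(3.1515,-4.1093) cross=-29.995
  mode + wants cross > 0 → take C=(2.3965,3.4663) (cross=29.995)
ex = (C−B)/|BC| = (0.7063,0.7080); ey = (-0.7080,0.7063)
P = B + 3.21·ex + -1.35·ey = (1.3818,0.5376)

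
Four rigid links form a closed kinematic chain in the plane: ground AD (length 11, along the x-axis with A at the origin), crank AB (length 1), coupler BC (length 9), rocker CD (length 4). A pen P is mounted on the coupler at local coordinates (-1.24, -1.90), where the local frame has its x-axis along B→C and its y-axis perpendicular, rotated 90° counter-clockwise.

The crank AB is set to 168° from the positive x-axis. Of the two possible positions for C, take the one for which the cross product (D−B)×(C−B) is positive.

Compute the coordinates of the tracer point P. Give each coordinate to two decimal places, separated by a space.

-1.73 -1.93

A=(0,0), D=(11.00,0)
B = A + 1.00·(cos168°, sin168°) = (-0.9781, 0.2079)
|BD| = 11.9800
circle(B,9.00) ∩ circle(D,4.00): a=8.7028, h=2.2936
  candidates: C₊=(7.7632,2.3501) cross=27.477; C₋=(7.6836,-2.2364) cross=-27.477
  mode + wants cross > 0 → take C=(7.7632,2.3501) (cross=27.477)
ex = (C−B)/|BC| = (0.9713,0.2380); ey = (-0.2380,0.9713)
P = B + -1.24·ex + -1.90·ey = (-1.7303,-1.9326)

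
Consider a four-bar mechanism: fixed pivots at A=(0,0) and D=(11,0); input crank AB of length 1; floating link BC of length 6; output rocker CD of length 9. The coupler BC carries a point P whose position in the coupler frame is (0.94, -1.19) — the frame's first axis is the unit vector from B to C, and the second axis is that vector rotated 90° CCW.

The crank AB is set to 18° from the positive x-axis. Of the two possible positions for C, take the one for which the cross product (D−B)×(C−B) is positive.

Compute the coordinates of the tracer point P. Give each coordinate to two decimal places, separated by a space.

A=(0,0), D=(11.00,0)
B = A + 1.00·(cos18°, sin18°) = (0.9511, 0.3090)
|BD| = 10.0537
circle(B,6.00) ∩ circle(D,9.00): a=2.7889, h=5.3125
  candidates: C₊=(3.9019,5.5332) cross=53.410; C₋=(3.5753,-5.0867) cross=-53.410
  mode + wants cross > 0 → take C=(3.9019,5.5332) (cross=53.410)
ex = (C−B)/|BC| = (0.4918,0.8707); ey = (-0.8707,0.4918)
P = B + 0.94·ex + -1.19·ey = (2.4495,0.5422)

2.45 0.54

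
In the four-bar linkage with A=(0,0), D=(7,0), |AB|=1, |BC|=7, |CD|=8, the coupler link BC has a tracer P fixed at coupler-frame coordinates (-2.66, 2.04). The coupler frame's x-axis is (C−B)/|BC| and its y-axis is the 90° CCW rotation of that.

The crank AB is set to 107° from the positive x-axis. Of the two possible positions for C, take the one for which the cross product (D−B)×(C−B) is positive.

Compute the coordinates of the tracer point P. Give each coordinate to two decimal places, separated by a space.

A=(0,0), D=(7.00,0)
B = A + 1.00·(cos107°, sin107°) = (-0.2924, 0.9563)
|BD| = 7.3548
circle(B,7.00) ∩ circle(D,8.00): a=2.6577, h=6.4759
  candidates: C₊=(3.1848,7.0316) cross=47.629; C₋=(1.5007,-5.8101) cross=-47.629
  mode + wants cross > 0 → take C=(3.1848,7.0316) (cross=47.629)
ex = (C−B)/|BC| = (0.4967,0.8679); ey = (-0.8679,0.4967)
P = B + -2.66·ex + 2.04·ey = (-3.3842,-0.3390)

-3.38 -0.34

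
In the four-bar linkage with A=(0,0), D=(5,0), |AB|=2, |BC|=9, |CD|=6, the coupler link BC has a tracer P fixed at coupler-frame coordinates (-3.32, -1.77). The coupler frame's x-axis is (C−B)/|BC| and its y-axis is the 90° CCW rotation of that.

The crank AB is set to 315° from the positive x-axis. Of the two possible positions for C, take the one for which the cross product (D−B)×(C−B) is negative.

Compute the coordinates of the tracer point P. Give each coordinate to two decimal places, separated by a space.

-2.14 -2.65

A=(0,0), D=(5.00,0)
B = A + 2.00·(cos315°, sin315°) = (1.4142, -1.4142)
|BD| = 3.8546
circle(B,9.00) ∩ circle(D,6.00): a=7.7645, h=4.5511
  candidates: C₊=(6.9675,5.6682) cross=17.543; C₋=(10.3070,-2.7992) cross=-17.543
  mode - wants cross < 0 → take C=(10.3070,-2.7992) (cross=-17.543)
ex = (C−B)/|BC| = (0.9881,-0.1539); ey = (0.1539,0.9881)
P = B + -3.32·ex + -1.77·ey = (-2.1386,-2.6522)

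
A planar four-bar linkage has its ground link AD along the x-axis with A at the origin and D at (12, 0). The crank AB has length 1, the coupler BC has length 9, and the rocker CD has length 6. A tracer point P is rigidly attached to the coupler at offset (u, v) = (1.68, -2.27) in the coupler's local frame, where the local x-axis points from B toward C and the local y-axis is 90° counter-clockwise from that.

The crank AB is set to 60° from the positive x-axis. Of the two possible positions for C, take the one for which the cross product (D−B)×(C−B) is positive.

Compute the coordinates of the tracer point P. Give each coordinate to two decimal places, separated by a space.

A=(0,0), D=(12.00,0)
B = A + 1.00·(cos60°, sin60°) = (0.5000, 0.8660)
|BD| = 11.5326
circle(B,9.00) ∩ circle(D,6.00): a=7.7173, h=4.6307
  candidates: C₊=(8.5432,4.9042) cross=53.404; C₋=(7.8477,-4.3311) cross=-53.404
  mode + wants cross > 0 → take C=(8.5432,4.9042) (cross=53.404)
ex = (C−B)/|BC| = (0.8937,0.4487); ey = (-0.4487,0.8937)
P = B + 1.68·ex + -2.27·ey = (3.0199,-0.4089)

3.02 -0.41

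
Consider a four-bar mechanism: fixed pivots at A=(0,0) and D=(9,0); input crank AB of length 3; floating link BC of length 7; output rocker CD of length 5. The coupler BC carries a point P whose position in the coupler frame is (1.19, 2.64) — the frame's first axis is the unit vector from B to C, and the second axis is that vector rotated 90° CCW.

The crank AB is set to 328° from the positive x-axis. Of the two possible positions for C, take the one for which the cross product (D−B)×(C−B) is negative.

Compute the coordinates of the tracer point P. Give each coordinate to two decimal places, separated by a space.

4.87 0.14

A=(0,0), D=(9.00,0)
B = A + 3.00·(cos328°, sin328°) = (2.5441, -1.5898)
|BD| = 6.6487
circle(B,7.00) ∩ circle(D,5.00): a=5.1292, h=4.7635
  candidates: C₊=(6.3856,4.2620) cross=31.671; C₋=(8.6636,-4.9887) cross=-31.671
  mode - wants cross < 0 → take C=(8.6636,-4.9887) (cross=-31.671)
ex = (C−B)/|BC| = (0.8742,-0.4856); ey = (0.4856,0.8742)
P = B + 1.19·ex + 2.64·ey = (4.8663,0.1403)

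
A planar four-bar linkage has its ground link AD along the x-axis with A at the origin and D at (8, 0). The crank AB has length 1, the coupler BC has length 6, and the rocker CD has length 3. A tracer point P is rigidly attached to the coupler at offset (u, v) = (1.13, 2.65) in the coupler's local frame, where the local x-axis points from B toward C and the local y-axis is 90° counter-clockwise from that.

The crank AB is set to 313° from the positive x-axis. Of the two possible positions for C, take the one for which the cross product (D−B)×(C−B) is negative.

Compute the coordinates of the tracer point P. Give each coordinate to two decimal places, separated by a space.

2.56 1.45

A=(0,0), D=(8.00,0)
B = A + 1.00·(cos313°, sin313°) = (0.6820, -0.7314)
|BD| = 7.3545
circle(B,6.00) ∩ circle(D,3.00): a=5.5128, h=2.3682
  candidates: C₊=(5.9320,2.1733) cross=17.417; C₋=(6.4030,-2.5396) cross=-17.417
  mode - wants cross < 0 → take C=(6.4030,-2.5396) (cross=-17.417)
ex = (C−B)/|BC| = (0.9535,-0.3014); ey = (0.3014,0.9535)
P = B + 1.13·ex + 2.65·ey = (2.5581,1.4549)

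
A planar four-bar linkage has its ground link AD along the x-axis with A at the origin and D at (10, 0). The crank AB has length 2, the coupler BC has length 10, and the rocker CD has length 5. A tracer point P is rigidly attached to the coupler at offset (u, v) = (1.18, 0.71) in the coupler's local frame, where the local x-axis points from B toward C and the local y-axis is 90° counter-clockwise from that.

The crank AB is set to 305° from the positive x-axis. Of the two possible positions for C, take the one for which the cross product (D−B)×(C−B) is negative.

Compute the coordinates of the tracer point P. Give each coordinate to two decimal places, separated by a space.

2.50 -1.36

A=(0,0), D=(10.00,0)
B = A + 2.00·(cos305°, sin305°) = (1.1472, -1.6383)
|BD| = 9.0032
circle(B,10.00) ∩ circle(D,5.00): a=8.6668, h=4.9887
  candidates: C₊=(8.7614,4.8442) cross=44.914; C₋=(10.5770,-4.9666) cross=-44.914
  mode - wants cross < 0 → take C=(10.5770,-4.9666) (cross=-44.914)
ex = (C−B)/|BC| = (0.9430,-0.3328); ey = (0.3328,0.9430)
P = B + 1.18·ex + 0.71·ey = (2.4962,-1.3615)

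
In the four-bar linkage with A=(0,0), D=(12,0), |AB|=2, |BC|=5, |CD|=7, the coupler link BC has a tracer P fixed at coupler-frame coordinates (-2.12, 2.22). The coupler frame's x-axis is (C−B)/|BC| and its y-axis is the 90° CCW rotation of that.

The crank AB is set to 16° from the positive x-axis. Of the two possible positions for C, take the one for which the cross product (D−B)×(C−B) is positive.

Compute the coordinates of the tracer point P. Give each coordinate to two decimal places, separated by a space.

A=(0,0), D=(12.00,0)
B = A + 2.00·(cos16°, sin16°) = (1.9225, 0.5513)
|BD| = 10.0925
circle(B,5.00) ∩ circle(D,7.00): a=3.8573, h=3.1814
  candidates: C₊=(5.9478,3.5173) cross=32.109; C₋=(5.6003,-2.8361) cross=-32.109
  mode + wants cross > 0 → take C=(5.9478,3.5173) (cross=32.109)
ex = (C−B)/|BC| = (0.8051,0.5932); ey = (-0.5932,0.8051)
P = B + -2.12·ex + 2.22·ey = (-1.1011,1.0809)

-1.10 1.08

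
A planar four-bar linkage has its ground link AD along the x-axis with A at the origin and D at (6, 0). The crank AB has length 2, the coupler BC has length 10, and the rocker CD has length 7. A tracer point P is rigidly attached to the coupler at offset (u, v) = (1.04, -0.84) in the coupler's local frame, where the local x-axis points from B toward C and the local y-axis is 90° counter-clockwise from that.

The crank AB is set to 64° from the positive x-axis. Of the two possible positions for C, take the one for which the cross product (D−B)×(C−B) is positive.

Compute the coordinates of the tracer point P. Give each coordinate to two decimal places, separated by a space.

2.16 1.43

A=(0,0), D=(6.00,0)
B = A + 2.00·(cos64°, sin64°) = (0.8767, 1.7976)
|BD| = 5.4295
circle(B,10.00) ∩ circle(D,7.00): a=7.4113, h=6.7136
  candidates: C₊=(10.0928,5.6788) cross=36.451; C₋=(5.6474,-6.9911) cross=-36.451
  mode + wants cross > 0 → take C=(10.0928,5.6788) (cross=36.451)
ex = (C−B)/|BC| = (0.9216,0.3881); ey = (-0.3881,0.9216)
P = B + 1.04·ex + -0.84·ey = (2.1612,1.4271)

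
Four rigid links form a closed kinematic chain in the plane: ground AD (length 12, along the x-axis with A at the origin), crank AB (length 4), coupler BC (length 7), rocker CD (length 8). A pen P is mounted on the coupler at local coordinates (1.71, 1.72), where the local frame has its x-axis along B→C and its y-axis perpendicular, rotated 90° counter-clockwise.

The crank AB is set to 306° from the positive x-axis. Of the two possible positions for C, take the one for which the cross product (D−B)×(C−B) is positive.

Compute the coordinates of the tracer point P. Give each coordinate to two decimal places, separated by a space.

A=(0,0), D=(12.00,0)
B = A + 4.00·(cos306°, sin306°) = (2.3511, -3.2361)
|BD| = 10.1771
circle(B,7.00) ∩ circle(D,8.00): a=4.3516, h=5.4830
  candidates: C₊=(4.7334,3.3461) cross=55.801; C₋=(8.2203,-7.0508) cross=-55.801
  mode + wants cross > 0 → take C=(4.7334,3.3461) (cross=55.801)
ex = (C−B)/|BC| = (0.3403,0.9403); ey = (-0.9403,0.3403)
P = B + 1.71·ex + 1.72·ey = (1.3158,-1.0428)

1.32 -1.04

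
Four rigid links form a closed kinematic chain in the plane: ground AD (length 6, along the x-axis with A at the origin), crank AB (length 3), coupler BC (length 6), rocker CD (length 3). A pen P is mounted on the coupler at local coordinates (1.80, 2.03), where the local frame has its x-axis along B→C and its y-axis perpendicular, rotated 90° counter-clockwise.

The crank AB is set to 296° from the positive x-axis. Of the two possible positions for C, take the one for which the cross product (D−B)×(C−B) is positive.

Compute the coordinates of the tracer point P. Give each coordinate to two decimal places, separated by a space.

A=(0,0), D=(6.00,0)
B = A + 3.00·(cos296°, sin296°) = (1.3151, -2.6964)
|BD| = 5.4054
circle(B,6.00) ∩ circle(D,3.00): a=5.2002, h=2.9930
  candidates: C₊=(4.3292,2.4916) cross=16.178; C₋=(7.3151,-2.6964) cross=-16.178
  mode + wants cross > 0 → take C=(4.3292,2.4916) (cross=16.178)
ex = (C−B)/|BC| = (0.5023,0.8647); ey = (-0.8647,0.5023)
P = B + 1.80·ex + 2.03·ey = (0.4640,-0.1202)

0.46 -0.12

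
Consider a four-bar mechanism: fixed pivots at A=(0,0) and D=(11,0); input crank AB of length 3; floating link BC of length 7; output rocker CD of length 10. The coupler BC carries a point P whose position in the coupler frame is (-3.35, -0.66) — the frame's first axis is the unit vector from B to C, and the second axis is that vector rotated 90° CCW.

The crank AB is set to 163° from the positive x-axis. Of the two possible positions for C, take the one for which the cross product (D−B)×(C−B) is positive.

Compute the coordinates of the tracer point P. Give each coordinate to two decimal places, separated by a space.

-5.04 -1.76

A=(0,0), D=(11.00,0)
B = A + 3.00·(cos163°, sin163°) = (-2.8689, 0.8771)
|BD| = 13.8966
circle(B,7.00) ∩ circle(D,10.00): a=5.1133, h=4.7806
  candidates: C₊=(2.5360,5.3254) cross=66.434; C₋=(1.9325,-4.2167) cross=-66.434
  mode + wants cross > 0 → take C=(2.5360,5.3254) (cross=66.434)
ex = (C−B)/|BC| = (0.7721,0.6355); ey = (-0.6355,0.7721)
P = B + -3.35·ex + -0.66·ey = (-5.0361,-1.7613)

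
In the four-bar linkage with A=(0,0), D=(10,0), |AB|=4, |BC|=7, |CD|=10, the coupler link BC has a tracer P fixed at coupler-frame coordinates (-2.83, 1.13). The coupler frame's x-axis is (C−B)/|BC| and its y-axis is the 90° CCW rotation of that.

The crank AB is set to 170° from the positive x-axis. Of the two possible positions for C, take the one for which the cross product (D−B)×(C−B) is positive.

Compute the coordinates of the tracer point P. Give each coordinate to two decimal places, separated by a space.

A=(0,0), D=(10.00,0)
B = A + 4.00·(cos170°, sin170°) = (-3.9392, 0.6946)
|BD| = 13.9565
circle(B,7.00) ∩ circle(D,10.00): a=5.1512, h=4.7398
  candidates: C₊=(1.4414,5.1721) cross=66.151; C₋=(0.9697,-4.2957) cross=-66.151
  mode + wants cross > 0 → take C=(1.4414,5.1721) (cross=66.151)
ex = (C−B)/|BC| = (0.7687,0.6396); ey = (-0.6396,0.7687)
P = B + -2.83·ex + 1.13·ey = (-6.8374,-0.2470)

-6.84 -0.25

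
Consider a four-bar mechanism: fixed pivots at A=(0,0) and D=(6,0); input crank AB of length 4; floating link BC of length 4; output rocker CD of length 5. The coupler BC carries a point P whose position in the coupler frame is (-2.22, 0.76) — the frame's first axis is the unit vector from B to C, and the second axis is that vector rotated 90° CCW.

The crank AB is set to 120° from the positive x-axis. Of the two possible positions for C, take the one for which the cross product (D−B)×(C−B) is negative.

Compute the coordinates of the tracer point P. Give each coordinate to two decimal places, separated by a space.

-3.23 5.46

A=(0,0), D=(6.00,0)
B = A + 4.00·(cos120°, sin120°) = (-2.0000, 3.4641)
|BD| = 8.7178
circle(B,4.00) ∩ circle(D,5.00): a=3.8427, h=1.1107
  candidates: C₊=(1.9676,2.9564) cross=9.682; C₋=(1.0850,0.9180) cross=-9.682
  mode - wants cross < 0 → take C=(1.0850,0.9180) (cross=-9.682)
ex = (C−B)/|BC| = (0.7712,-0.6365); ey = (0.6365,0.7712)
P = B + -2.22·ex + 0.76·ey = (-3.2284,5.4634)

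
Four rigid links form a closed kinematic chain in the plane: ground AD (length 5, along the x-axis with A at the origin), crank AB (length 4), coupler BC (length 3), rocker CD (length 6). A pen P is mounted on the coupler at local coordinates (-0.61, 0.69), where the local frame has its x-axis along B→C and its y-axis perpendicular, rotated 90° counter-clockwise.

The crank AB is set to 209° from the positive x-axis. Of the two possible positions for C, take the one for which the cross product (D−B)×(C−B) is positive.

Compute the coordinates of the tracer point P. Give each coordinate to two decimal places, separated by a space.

-4.39 -1.70

A=(0,0), D=(5.00,0)
B = A + 4.00·(cos209°, sin209°) = (-3.4985, -1.9392)
|BD| = 8.7169
circle(B,3.00) ∩ circle(D,6.00): a=2.8098, h=1.0513
  candidates: C₊=(-0.9930,-0.2892) cross=9.164; C₋=(-0.5253,-2.3391) cross=-9.164
  mode + wants cross > 0 → take C=(-0.9930,-0.2892) (cross=9.164)
ex = (C−B)/|BC| = (0.8352,0.5500); ey = (-0.5500,0.8352)
P = B + -0.61·ex + 0.69·ey = (-4.3874,-1.6985)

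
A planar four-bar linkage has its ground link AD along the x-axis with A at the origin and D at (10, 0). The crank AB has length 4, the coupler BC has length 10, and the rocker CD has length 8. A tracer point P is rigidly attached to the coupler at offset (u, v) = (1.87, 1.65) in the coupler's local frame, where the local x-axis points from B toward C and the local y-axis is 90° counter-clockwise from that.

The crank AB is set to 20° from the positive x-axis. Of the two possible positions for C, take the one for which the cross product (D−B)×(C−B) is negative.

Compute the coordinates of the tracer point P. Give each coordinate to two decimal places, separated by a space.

6.04 0.35

A=(0,0), D=(10.00,0)
B = A + 4.00·(cos20°, sin20°) = (3.7588, 1.3681)
|BD| = 6.3894
circle(B,10.00) ∩ circle(D,8.00): a=6.0119, h=7.9911
  candidates: C₊=(11.3422,7.8866) cross=51.058; C₋=(7.9202,-7.7249) cross=-51.058
  mode - wants cross < 0 → take C=(7.9202,-7.7249) (cross=-51.058)
ex = (C−B)/|BC| = (0.4161,-0.9093); ey = (0.9093,0.4161)
P = B + 1.87·ex + 1.65·ey = (6.0373,0.3543)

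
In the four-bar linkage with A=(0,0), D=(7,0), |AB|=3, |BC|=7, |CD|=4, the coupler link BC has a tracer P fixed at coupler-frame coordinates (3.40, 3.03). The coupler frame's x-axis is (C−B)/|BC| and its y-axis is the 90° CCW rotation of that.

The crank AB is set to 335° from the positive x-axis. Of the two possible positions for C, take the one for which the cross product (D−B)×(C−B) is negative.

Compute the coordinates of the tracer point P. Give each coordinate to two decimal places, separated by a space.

A=(0,0), D=(7.00,0)
B = A + 3.00·(cos335°, sin335°) = (2.7189, -1.2679)
|BD| = 4.4649
circle(B,7.00) ∩ circle(D,4.00): a=5.9280, h=3.7228
  candidates: C₊=(7.3457,3.9850) cross=16.622; C₋=(9.4600,-3.1541) cross=-16.622
  mode - wants cross < 0 → take C=(9.4600,-3.1541) (cross=-16.622)
ex = (C−B)/|BC| = (0.9630,-0.2695); ey = (0.2695,0.9630)
P = B + 3.40·ex + 3.03·ey = (6.8096,0.7339)

6.81 0.73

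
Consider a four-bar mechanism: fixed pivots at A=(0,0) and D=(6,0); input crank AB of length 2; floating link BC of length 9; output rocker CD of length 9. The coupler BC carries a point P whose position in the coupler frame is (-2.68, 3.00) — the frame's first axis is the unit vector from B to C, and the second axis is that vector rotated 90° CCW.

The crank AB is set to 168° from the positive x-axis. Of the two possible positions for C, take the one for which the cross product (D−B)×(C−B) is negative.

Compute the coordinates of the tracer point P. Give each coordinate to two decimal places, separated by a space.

A=(0,0), D=(6.00,0)
B = A + 2.00·(cos168°, sin168°) = (-1.9563, 0.4158)
|BD| = 7.9672
circle(B,9.00) ∩ circle(D,9.00): a=3.9836, h=8.0704
  candidates: C₊=(2.4431,8.2673) cross=64.298; C₋=(1.6006,-7.8515) cross=-64.298
  mode - wants cross < 0 → take C=(1.6006,-7.8515) (cross=-64.298)
ex = (C−B)/|BC| = (0.3952,-0.9186); ey = (0.9186,0.3952)
P = B + -2.68·ex + 3.00·ey = (-0.2597,4.0633)

-0.26 4.06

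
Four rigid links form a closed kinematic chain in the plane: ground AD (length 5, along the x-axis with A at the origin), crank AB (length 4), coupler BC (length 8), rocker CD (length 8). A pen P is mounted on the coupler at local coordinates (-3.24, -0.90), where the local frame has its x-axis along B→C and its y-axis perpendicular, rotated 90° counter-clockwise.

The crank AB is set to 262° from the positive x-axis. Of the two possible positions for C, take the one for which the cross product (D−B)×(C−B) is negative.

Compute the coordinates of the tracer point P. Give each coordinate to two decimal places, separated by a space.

A=(0,0), D=(5.00,0)
B = A + 4.00·(cos262°, sin262°) = (-0.5567, -3.9611)
|BD| = 6.8240
circle(B,8.00) ∩ circle(D,8.00): a=3.4120, h=7.2359
  candidates: C₊=(-1.9785,3.9116) cross=49.378; C₋=(6.4218,-7.8726) cross=-49.378
  mode - wants cross < 0 → take C=(6.4218,-7.8726) (cross=-49.378)
ex = (C−B)/|BC| = (0.8723,-0.4889); ey = (0.4889,0.8723)
P = B + -3.24·ex + -0.90·ey = (-3.8230,-3.1620)

-3.82 -3.16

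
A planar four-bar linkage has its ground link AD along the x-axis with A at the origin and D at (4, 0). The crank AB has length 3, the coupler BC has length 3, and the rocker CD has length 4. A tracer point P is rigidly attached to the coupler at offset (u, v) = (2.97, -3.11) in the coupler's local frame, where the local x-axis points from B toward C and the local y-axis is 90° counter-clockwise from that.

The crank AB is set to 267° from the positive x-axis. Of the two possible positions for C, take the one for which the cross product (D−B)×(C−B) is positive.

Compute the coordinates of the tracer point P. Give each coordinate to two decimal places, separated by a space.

A=(0,0), D=(4.00,0)
B = A + 3.00·(cos267°, sin267°) = (-0.1570, -2.9959)
|BD| = 5.1241
circle(B,3.00) ∩ circle(D,4.00): a=1.8790, h=2.3387
  candidates: C₊=(-0.0000,0.0000) cross=11.984; C₋=(2.7347,-3.7946) cross=-11.984
  mode + wants cross > 0 → take C=(-0.0000,0.0000) (cross=11.984)
ex = (C−B)/|BC| = (0.0523,0.9986); ey = (-0.9986,0.0523)
P = B + 2.97·ex + -3.11·ey = (3.1042,-0.1927)

3.10 -0.19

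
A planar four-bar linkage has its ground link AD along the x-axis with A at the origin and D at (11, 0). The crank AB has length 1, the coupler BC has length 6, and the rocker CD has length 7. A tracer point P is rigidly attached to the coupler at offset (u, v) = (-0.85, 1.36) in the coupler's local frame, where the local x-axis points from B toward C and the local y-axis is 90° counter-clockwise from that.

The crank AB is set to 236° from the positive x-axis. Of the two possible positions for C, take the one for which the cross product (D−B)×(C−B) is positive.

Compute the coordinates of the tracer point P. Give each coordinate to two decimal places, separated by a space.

A=(0,0), D=(11.00,0)
B = A + 1.00·(cos236°, sin236°) = (-0.5592, -0.8290)
|BD| = 11.5889
circle(B,6.00) ∩ circle(D,7.00): a=5.2336, h=2.9343
  candidates: C₊=(4.4510,2.4721) cross=34.005; C₋=(4.8709,-3.3814) cross=-34.005
  mode + wants cross > 0 → take C=(4.4510,2.4721) (cross=34.005)
ex = (C−B)/|BC| = (0.8350,0.5502); ey = (-0.5502,0.8350)
P = B + -0.85·ex + 1.36·ey = (-2.0172,-0.1610)

-2.02 -0.16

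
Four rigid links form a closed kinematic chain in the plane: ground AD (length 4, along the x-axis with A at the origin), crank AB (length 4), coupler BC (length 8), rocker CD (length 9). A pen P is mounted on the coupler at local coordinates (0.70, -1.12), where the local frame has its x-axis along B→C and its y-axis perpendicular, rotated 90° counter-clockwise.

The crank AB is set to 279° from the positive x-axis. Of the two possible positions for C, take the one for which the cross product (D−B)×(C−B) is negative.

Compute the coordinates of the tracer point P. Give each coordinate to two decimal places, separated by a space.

A=(0,0), D=(4.00,0)
B = A + 4.00·(cos279°, sin279°) = (0.6257, -3.9508)
|BD| = 5.1956
circle(B,8.00) ∩ circle(D,9.00): a=0.9618, h=7.9420
  candidates: C₊=(-4.7888,1.9385) cross=41.263; C₋=(7.2895,-8.3773) cross=-41.263
  mode - wants cross < 0 → take C=(7.2895,-8.3773) (cross=-41.263)
ex = (C−B)/|BC| = (0.8330,-0.5533); ey = (0.5533,0.8330)
P = B + 0.70·ex + -1.12·ey = (0.5891,-5.2710)

0.59 -5.27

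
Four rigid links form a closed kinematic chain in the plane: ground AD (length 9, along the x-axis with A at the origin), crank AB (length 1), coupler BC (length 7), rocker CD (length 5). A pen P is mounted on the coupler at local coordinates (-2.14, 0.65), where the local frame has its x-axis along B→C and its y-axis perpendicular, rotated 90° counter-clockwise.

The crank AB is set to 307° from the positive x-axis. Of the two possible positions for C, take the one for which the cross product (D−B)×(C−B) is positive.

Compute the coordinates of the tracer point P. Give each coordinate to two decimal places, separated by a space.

-1.43 -1.74

A=(0,0), D=(9.00,0)
B = A + 1.00·(cos307°, sin307°) = (0.6018, -0.7986)
|BD| = 8.4361
circle(B,7.00) ∩ circle(D,5.00): a=5.6405, h=4.1455
  candidates: C₊=(5.8245,3.8622) cross=34.971; C₋=(6.6094,-4.3915) cross=-34.971
  mode + wants cross > 0 → take C=(5.8245,3.8622) (cross=34.971)
ex = (C−B)/|BC| = (0.7461,0.6658); ey = (-0.6658,0.7461)
P = B + -2.14·ex + 0.65·ey = (-1.4276,-1.7385)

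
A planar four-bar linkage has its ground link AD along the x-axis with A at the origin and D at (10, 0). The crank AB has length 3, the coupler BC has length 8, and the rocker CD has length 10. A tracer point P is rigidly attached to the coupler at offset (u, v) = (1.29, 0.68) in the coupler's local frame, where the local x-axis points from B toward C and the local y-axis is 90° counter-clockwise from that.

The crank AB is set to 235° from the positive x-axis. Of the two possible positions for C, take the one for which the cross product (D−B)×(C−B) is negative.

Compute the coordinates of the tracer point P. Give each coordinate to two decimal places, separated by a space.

-0.32 -2.87

A=(0,0), D=(10.00,0)
B = A + 3.00·(cos235°, sin235°) = (-1.7207, -2.4575)
|BD| = 11.9756
circle(B,8.00) ∩ circle(D,10.00): a=4.4847, h=6.6247
  candidates: C₊=(1.3091,4.9466) cross=79.335; C₋=(4.0280,-8.0209) cross=-79.335
  mode - wants cross < 0 → take C=(4.0280,-8.0209) (cross=-79.335)
ex = (C−B)/|BC| = (0.7186,-0.6954); ey = (0.6954,0.7186)
P = B + 1.29·ex + 0.68·ey = (-0.3209,-2.8659)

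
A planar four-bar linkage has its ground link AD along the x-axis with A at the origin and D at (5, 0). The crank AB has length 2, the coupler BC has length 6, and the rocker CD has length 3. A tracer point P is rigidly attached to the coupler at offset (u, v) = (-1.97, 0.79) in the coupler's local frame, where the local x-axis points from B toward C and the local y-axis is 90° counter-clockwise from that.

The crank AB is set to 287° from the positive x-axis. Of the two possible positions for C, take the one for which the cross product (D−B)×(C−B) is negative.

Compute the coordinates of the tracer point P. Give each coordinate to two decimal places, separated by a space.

A=(0,0), D=(5.00,0)
B = A + 2.00·(cos287°, sin287°) = (0.5847, -1.9126)
|BD| = 4.8117
circle(B,6.00) ∩ circle(D,3.00): a=5.2115, h=2.9732
  candidates: C₊=(4.1850,2.8872) cross=14.306; C₋=(6.5487,-2.5693) cross=-14.306
  mode - wants cross < 0 → take C=(6.5487,-2.5693) (cross=-14.306)
ex = (C−B)/|BC| = (0.9940,-0.1095); ey = (0.1095,0.9940)
P = B + -1.97·ex + 0.79·ey = (-1.2869,-0.9117)

-1.29 -0.91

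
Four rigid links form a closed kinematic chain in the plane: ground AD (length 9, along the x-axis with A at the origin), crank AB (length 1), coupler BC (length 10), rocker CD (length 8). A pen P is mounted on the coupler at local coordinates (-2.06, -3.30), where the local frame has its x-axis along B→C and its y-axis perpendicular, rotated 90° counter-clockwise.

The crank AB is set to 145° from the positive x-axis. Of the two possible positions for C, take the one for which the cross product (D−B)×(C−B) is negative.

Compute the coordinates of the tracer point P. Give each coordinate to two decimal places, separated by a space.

-4.68 0.09

A=(0,0), D=(9.00,0)
B = A + 1.00·(cos145°, sin145°) = (-0.8192, 0.5736)
|BD| = 9.8359
circle(B,10.00) ∩ circle(D,8.00): a=6.7480, h=7.3800
  candidates: C₊=(6.3477,7.5475) cross=72.589; C₋=(5.4870,-7.1874) cross=-72.589
  mode - wants cross < 0 → take C=(5.4870,-7.1874) (cross=-72.589)
ex = (C−B)/|BC| = (0.6306,-0.7761); ey = (0.7761,0.6306)
P = B + -2.06·ex + -3.30·ey = (-4.6793,0.0913)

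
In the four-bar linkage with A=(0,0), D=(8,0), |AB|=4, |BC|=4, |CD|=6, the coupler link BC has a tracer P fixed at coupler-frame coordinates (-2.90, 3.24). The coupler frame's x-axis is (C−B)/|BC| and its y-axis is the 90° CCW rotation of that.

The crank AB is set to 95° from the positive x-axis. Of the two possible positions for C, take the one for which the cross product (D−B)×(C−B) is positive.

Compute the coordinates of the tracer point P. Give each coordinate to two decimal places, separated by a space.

-3.37 7.12

A=(0,0), D=(8.00,0)
B = A + 4.00·(cos95°, sin95°) = (-0.3486, 3.9848)
|BD| = 9.2508
circle(B,4.00) ∩ circle(D,6.00): a=3.5444, h=1.8539
  candidates: C₊=(3.6487,4.1311) cross=17.150; C₋=(2.0516,0.7849) cross=-17.150
  mode + wants cross > 0 → take C=(3.6487,4.1311) (cross=17.150)
ex = (C−B)/|BC| = (0.9993,0.0366); ey = (-0.0366,0.9993)
P = B + -2.90·ex + 3.24·ey = (-3.3652,7.1165)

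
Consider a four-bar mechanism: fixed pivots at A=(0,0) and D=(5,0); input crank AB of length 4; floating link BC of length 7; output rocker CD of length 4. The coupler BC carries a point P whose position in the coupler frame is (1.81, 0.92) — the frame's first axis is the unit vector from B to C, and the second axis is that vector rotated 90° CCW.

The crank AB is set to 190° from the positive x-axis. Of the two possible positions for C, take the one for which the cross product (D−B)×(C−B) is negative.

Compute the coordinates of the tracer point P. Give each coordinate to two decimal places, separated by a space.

A=(0,0), D=(5.00,0)
B = A + 4.00·(cos190°, sin190°) = (-3.9392, -0.6946)
|BD| = 8.9662
circle(B,7.00) ∩ circle(D,4.00): a=6.3233, h=3.0026
  candidates: C₊=(2.1325,2.7888) cross=26.922; C₋=(2.5977,-3.1983) cross=-26.922
  mode - wants cross < 0 → take C=(2.5977,-3.1983) (cross=-26.922)
ex = (C−B)/|BC| = (0.9338,-0.3577); ey = (0.3577,0.9338)
P = B + 1.81·ex + 0.92·ey = (-1.9199,-0.4828)

-1.92 -0.48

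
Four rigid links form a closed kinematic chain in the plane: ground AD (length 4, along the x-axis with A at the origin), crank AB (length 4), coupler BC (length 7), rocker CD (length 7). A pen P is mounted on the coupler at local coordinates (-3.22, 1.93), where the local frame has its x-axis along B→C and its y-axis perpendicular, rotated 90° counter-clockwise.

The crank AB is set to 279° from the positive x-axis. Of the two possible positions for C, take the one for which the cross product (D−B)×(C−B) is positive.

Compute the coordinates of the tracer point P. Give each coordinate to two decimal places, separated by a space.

0.41 -7.70

A=(0,0), D=(4.00,0)
B = A + 4.00·(cos279°, sin279°) = (0.6257, -3.9508)
|BD| = 5.1956
circle(B,7.00) ∩ circle(D,7.00): a=2.5978, h=6.5001
  candidates: C₊=(-2.6299,2.2461) cross=33.772; C₋=(7.2556,-6.1969) cross=-33.772
  mode + wants cross > 0 → take C=(-2.6299,2.2461) (cross=33.772)
ex = (C−B)/|BC| = (-0.4651,0.8853); ey = (-0.8853,-0.4651)
P = B + -3.22·ex + 1.93·ey = (0.4147,-7.6989)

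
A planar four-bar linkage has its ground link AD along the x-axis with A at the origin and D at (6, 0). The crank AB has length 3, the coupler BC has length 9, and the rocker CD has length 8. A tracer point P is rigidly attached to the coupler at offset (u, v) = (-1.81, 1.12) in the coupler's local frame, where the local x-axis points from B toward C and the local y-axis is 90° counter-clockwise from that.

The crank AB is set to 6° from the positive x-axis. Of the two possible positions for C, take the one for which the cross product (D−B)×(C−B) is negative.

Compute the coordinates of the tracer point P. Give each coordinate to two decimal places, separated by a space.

A=(0,0), D=(6.00,0)
B = A + 3.00·(cos6°, sin6°) = (2.9836, 0.3136)
|BD| = 3.0327
circle(B,9.00) ∩ circle(D,8.00): a=4.3191, h=7.8959
  candidates: C₊=(8.0960,7.7205) cross=23.946; C₋=(6.4631,-7.9866) cross=-23.946
  mode - wants cross < 0 → take C=(6.4631,-7.9866) (cross=-23.946)
ex = (C−B)/|BC| = (0.3866,-0.9222); ey = (0.9222,0.3866)
P = B + -1.81·ex + 1.12·ey = (3.3167,2.4159)

3.32 2.42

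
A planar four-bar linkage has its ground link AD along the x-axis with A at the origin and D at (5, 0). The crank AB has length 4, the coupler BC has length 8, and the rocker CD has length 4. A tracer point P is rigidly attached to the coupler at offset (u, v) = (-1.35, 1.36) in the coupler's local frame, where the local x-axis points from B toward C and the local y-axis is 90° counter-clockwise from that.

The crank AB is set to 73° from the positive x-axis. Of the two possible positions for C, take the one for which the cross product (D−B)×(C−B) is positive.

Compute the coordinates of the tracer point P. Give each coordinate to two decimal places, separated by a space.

A=(0,0), D=(5.00,0)
B = A + 4.00·(cos73°, sin73°) = (1.1695, 3.8252)
|BD| = 5.4134
circle(B,8.00) ∩ circle(D,4.00): a=7.1401, h=3.6081
  candidates: C₊=(8.7714,1.3330) cross=19.532; C₋=(3.6723,-3.7732) cross=-19.532
  mode + wants cross > 0 → take C=(8.7714,1.3330) (cross=19.532)
ex = (C−B)/|BC| = (0.9502,-0.3115); ey = (0.3115,0.9502)
P = B + -1.35·ex + 1.36·ey = (0.3104,5.5381)

0.31 5.54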